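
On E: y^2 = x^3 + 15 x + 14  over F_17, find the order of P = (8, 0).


Compute successive multiples of P until we hit O:
  1P = (8, 0)
  2P = O

ord(P) = 2


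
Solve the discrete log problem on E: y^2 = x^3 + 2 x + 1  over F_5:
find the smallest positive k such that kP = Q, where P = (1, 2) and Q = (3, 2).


Enumerate multiples of P until we hit Q = (3, 2):
  1P = (1, 2)
  2P = (3, 3)
  3P = (0, 1)
  4P = (0, 4)
  5P = (3, 2)
Match found at i = 5.

k = 5


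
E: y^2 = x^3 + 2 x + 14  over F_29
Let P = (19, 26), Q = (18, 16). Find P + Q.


P != Q, so use the chord formula.
s = (y2 - y1) / (x2 - x1) = (19) / (28) mod 29 = 10
x3 = s^2 - x1 - x2 mod 29 = 10^2 - 19 - 18 = 5
y3 = s (x1 - x3) - y1 mod 29 = 10 * (19 - 5) - 26 = 27

P + Q = (5, 27)


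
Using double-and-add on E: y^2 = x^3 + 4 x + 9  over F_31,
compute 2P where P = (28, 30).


k = 2 = 10_2 (binary, LSB first: 01)
Double-and-add from P = (28, 30):
  bit 0 = 0: acc unchanged = O
  bit 1 = 1: acc = O + (6, 1) = (6, 1)

2P = (6, 1)


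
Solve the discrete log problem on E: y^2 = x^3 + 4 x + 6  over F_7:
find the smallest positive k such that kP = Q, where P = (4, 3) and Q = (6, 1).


Enumerate multiples of P until we hit Q = (6, 1):
  1P = (4, 3)
  2P = (1, 2)
  3P = (6, 1)
Match found at i = 3.

k = 3


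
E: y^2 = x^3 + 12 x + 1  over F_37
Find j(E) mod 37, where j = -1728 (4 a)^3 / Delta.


Delta = -16(4 a^3 + 27 b^2) mod 37 = 13
-1728 * (4 a)^3 = -1728 * (4*12)^3 mod 37 = 26
j = 26 * 13^(-1) mod 37 = 2

j = 2 (mod 37)


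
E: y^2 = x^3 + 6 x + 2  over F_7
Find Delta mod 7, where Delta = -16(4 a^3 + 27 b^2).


4 a^3 + 27 b^2 = 4*6^3 + 27*2^2 = 864 + 108 = 972
Delta = -16 * (972) = -15552
Delta mod 7 = 2

Delta = 2 (mod 7)


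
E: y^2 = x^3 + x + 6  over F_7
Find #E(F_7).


For each x in F_7, count y with y^2 = x^3 + 1 x + 6 mod 7:
  x = 1: RHS = 1, y in [1, 6]  -> 2 point(s)
  x = 2: RHS = 2, y in [3, 4]  -> 2 point(s)
  x = 3: RHS = 1, y in [1, 6]  -> 2 point(s)
  x = 4: RHS = 4, y in [2, 5]  -> 2 point(s)
  x = 6: RHS = 4, y in [2, 5]  -> 2 point(s)
Affine points: 10. Add the point at infinity: total = 11.

#E(F_7) = 11


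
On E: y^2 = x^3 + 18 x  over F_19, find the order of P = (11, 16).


Compute successive multiples of P until we hit O:
  1P = (11, 16)
  2P = (6, 18)
  3P = (9, 6)
  4P = (5, 14)
  5P = (1, 0)
  6P = (5, 5)
  7P = (9, 13)
  8P = (6, 1)
  ... (continuing to 10P)
  10P = O

ord(P) = 10


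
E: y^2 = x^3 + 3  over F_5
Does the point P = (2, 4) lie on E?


Check whether y^2 = x^3 + 0 x + 3 (mod 5) for (x, y) = (2, 4).
LHS: y^2 = 4^2 mod 5 = 1
RHS: x^3 + 0 x + 3 = 2^3 + 0*2 + 3 mod 5 = 1
LHS = RHS

Yes, on the curve


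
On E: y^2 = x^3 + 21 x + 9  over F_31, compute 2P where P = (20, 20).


Doubling: s = (3 x1^2 + a) / (2 y1)
s = (3*20^2 + 21) / (2*20) mod 31 = 22
x3 = s^2 - 2 x1 mod 31 = 22^2 - 2*20 = 10
y3 = s (x1 - x3) - y1 mod 31 = 22 * (20 - 10) - 20 = 14

2P = (10, 14)


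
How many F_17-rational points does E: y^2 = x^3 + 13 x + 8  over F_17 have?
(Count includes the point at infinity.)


For each x in F_17, count y with y^2 = x^3 + 13 x + 8 mod 17:
  x = 0: RHS = 8, y in [5, 12]  -> 2 point(s)
  x = 2: RHS = 8, y in [5, 12]  -> 2 point(s)
  x = 6: RHS = 13, y in [8, 9]  -> 2 point(s)
  x = 7: RHS = 0, y in [0]  -> 1 point(s)
  x = 9: RHS = 4, y in [2, 15]  -> 2 point(s)
  x = 10: RHS = 16, y in [4, 13]  -> 2 point(s)
  x = 15: RHS = 8, y in [5, 12]  -> 2 point(s)
Affine points: 13. Add the point at infinity: total = 14.

#E(F_17) = 14


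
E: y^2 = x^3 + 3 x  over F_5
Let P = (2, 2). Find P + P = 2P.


Doubling: s = (3 x1^2 + a) / (2 y1)
s = (3*2^2 + 3) / (2*2) mod 5 = 0
x3 = s^2 - 2 x1 mod 5 = 0^2 - 2*2 = 1
y3 = s (x1 - x3) - y1 mod 5 = 0 * (2 - 1) - 2 = 3

2P = (1, 3)


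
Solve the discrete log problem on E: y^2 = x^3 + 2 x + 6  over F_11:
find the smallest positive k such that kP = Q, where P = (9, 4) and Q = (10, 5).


Enumerate multiples of P until we hit Q = (10, 5):
  1P = (9, 4)
  2P = (5, 3)
  3P = (6, 5)
  4P = (1, 8)
  5P = (4, 10)
  6P = (10, 6)
  7P = (7, 0)
  8P = (10, 5)
Match found at i = 8.

k = 8


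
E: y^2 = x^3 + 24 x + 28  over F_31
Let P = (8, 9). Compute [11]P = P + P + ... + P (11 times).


k = 11 = 1011_2 (binary, LSB first: 1101)
Double-and-add from P = (8, 9):
  bit 0 = 1: acc = O + (8, 9) = (8, 9)
  bit 1 = 1: acc = (8, 9) + (4, 8) = (21, 11)
  bit 2 = 0: acc unchanged = (21, 11)
  bit 3 = 1: acc = (21, 11) + (0, 20) = (26, 0)

11P = (26, 0)


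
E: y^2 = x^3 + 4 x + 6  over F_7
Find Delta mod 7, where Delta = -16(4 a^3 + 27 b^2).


4 a^3 + 27 b^2 = 4*4^3 + 27*6^2 = 256 + 972 = 1228
Delta = -16 * (1228) = -19648
Delta mod 7 = 1

Delta = 1 (mod 7)


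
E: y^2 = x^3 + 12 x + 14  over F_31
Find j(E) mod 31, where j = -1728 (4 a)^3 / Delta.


Delta = -16(4 a^3 + 27 b^2) mod 31 = 5
-1728 * (4 a)^3 = -1728 * (4*12)^3 mod 31 = 27
j = 27 * 5^(-1) mod 31 = 24

j = 24 (mod 31)


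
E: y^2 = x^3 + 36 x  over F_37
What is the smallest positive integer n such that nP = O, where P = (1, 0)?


Compute successive multiples of P until we hit O:
  1P = (1, 0)
  2P = O

ord(P) = 2


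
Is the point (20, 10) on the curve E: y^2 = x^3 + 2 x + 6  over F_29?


Check whether y^2 = x^3 + 2 x + 6 (mod 29) for (x, y) = (20, 10).
LHS: y^2 = 10^2 mod 29 = 13
RHS: x^3 + 2 x + 6 = 20^3 + 2*20 + 6 mod 29 = 13
LHS = RHS

Yes, on the curve


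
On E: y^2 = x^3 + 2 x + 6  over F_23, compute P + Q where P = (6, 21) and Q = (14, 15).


P != Q, so use the chord formula.
s = (y2 - y1) / (x2 - x1) = (17) / (8) mod 23 = 5
x3 = s^2 - x1 - x2 mod 23 = 5^2 - 6 - 14 = 5
y3 = s (x1 - x3) - y1 mod 23 = 5 * (6 - 5) - 21 = 7

P + Q = (5, 7)


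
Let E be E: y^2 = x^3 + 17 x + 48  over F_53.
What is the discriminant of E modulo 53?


4 a^3 + 27 b^2 = 4*17^3 + 27*48^2 = 19652 + 62208 = 81860
Delta = -16 * (81860) = -1309760
Delta mod 53 = 29

Delta = 29 (mod 53)


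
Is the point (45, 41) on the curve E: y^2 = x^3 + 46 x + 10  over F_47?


Check whether y^2 = x^3 + 46 x + 10 (mod 47) for (x, y) = (45, 41).
LHS: y^2 = 41^2 mod 47 = 36
RHS: x^3 + 46 x + 10 = 45^3 + 46*45 + 10 mod 47 = 4
LHS != RHS

No, not on the curve


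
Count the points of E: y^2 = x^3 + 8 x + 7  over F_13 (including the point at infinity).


For each x in F_13, count y with y^2 = x^3 + 8 x + 7 mod 13:
  x = 1: RHS = 3, y in [4, 9]  -> 2 point(s)
  x = 4: RHS = 12, y in [5, 8]  -> 2 point(s)
  x = 5: RHS = 3, y in [4, 9]  -> 2 point(s)
  x = 7: RHS = 3, y in [4, 9]  -> 2 point(s)
  x = 11: RHS = 9, y in [3, 10]  -> 2 point(s)
Affine points: 10. Add the point at infinity: total = 11.

#E(F_13) = 11


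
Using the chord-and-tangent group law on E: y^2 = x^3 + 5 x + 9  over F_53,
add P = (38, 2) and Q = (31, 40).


P != Q, so use the chord formula.
s = (y2 - y1) / (x2 - x1) = (38) / (46) mod 53 = 40
x3 = s^2 - x1 - x2 mod 53 = 40^2 - 38 - 31 = 47
y3 = s (x1 - x3) - y1 mod 53 = 40 * (38 - 47) - 2 = 9

P + Q = (47, 9)


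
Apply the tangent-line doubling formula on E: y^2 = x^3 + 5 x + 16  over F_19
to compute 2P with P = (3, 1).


Doubling: s = (3 x1^2 + a) / (2 y1)
s = (3*3^2 + 5) / (2*1) mod 19 = 16
x3 = s^2 - 2 x1 mod 19 = 16^2 - 2*3 = 3
y3 = s (x1 - x3) - y1 mod 19 = 16 * (3 - 3) - 1 = 18

2P = (3, 18)


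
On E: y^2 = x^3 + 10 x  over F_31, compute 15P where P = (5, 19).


k = 15 = 1111_2 (binary, LSB first: 1111)
Double-and-add from P = (5, 19):
  bit 0 = 1: acc = O + (5, 19) = (5, 19)
  bit 1 = 1: acc = (5, 19) + (28, 25) = (16, 28)
  bit 2 = 1: acc = (16, 28) + (14, 30) = (2, 20)
  bit 3 = 1: acc = (2, 20) + (0, 0) = (5, 12)

15P = (5, 12)


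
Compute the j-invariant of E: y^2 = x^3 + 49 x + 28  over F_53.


Delta = -16(4 a^3 + 27 b^2) mod 53 = 50
-1728 * (4 a)^3 = -1728 * (4*49)^3 mod 53 = 3
j = 3 * 50^(-1) mod 53 = 52

j = 52 (mod 53)


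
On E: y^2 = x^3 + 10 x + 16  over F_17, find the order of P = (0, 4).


Compute successive multiples of P until we hit O:
  1P = (0, 4)
  2P = (9, 6)
  3P = (7, 2)
  4P = (8, 8)
  5P = (5, 2)
  6P = (4, 1)
  7P = (4, 16)
  8P = (5, 15)
  ... (continuing to 13P)
  13P = O

ord(P) = 13


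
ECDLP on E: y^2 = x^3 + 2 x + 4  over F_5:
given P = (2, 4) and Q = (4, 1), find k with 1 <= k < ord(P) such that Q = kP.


Enumerate multiples of P until we hit Q = (4, 1):
  1P = (2, 4)
  2P = (0, 2)
  3P = (4, 4)
  4P = (4, 1)
Match found at i = 4.

k = 4


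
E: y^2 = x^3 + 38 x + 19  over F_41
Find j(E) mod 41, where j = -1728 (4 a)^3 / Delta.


Delta = -16(4 a^3 + 27 b^2) mod 41 = 18
-1728 * (4 a)^3 = -1728 * (4*38)^3 mod 41 = 36
j = 36 * 18^(-1) mod 41 = 2

j = 2 (mod 41)


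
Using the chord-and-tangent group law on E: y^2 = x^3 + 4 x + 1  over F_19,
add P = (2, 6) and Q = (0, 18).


P != Q, so use the chord formula.
s = (y2 - y1) / (x2 - x1) = (12) / (17) mod 19 = 13
x3 = s^2 - x1 - x2 mod 19 = 13^2 - 2 - 0 = 15
y3 = s (x1 - x3) - y1 mod 19 = 13 * (2 - 15) - 6 = 15

P + Q = (15, 15)


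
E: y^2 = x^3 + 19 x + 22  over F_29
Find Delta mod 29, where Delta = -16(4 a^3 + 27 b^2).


4 a^3 + 27 b^2 = 4*19^3 + 27*22^2 = 27436 + 13068 = 40504
Delta = -16 * (40504) = -648064
Delta mod 29 = 28

Delta = 28 (mod 29)


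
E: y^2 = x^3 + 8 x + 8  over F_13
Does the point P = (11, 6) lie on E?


Check whether y^2 = x^3 + 8 x + 8 (mod 13) for (x, y) = (11, 6).
LHS: y^2 = 6^2 mod 13 = 10
RHS: x^3 + 8 x + 8 = 11^3 + 8*11 + 8 mod 13 = 10
LHS = RHS

Yes, on the curve


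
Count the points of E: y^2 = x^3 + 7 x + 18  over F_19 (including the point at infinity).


For each x in F_19, count y with y^2 = x^3 + 7 x + 18 mod 19:
  x = 1: RHS = 7, y in [8, 11]  -> 2 point(s)
  x = 3: RHS = 9, y in [3, 16]  -> 2 point(s)
  x = 5: RHS = 7, y in [8, 11]  -> 2 point(s)
  x = 7: RHS = 11, y in [7, 12]  -> 2 point(s)
  x = 8: RHS = 16, y in [4, 15]  -> 2 point(s)
  x = 10: RHS = 5, y in [9, 10]  -> 2 point(s)
  x = 11: RHS = 1, y in [1, 18]  -> 2 point(s)
  x = 12: RHS = 6, y in [5, 14]  -> 2 point(s)
  x = 13: RHS = 7, y in [8, 11]  -> 2 point(s)
Affine points: 18. Add the point at infinity: total = 19.

#E(F_19) = 19


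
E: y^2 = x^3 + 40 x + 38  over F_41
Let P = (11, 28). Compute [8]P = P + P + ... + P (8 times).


k = 8 = 1000_2 (binary, LSB first: 0001)
Double-and-add from P = (11, 28):
  bit 0 = 0: acc unchanged = O
  bit 1 = 0: acc unchanged = O
  bit 2 = 0: acc unchanged = O
  bit 3 = 1: acc = O + (31, 27) = (31, 27)

8P = (31, 27)


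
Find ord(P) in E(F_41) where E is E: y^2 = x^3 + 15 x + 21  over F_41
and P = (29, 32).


Compute successive multiples of P until we hit O:
  1P = (29, 32)
  2P = (20, 11)
  3P = (2, 31)
  4P = (19, 20)
  5P = (1, 18)
  6P = (1, 23)
  7P = (19, 21)
  8P = (2, 10)
  ... (continuing to 11P)
  11P = O

ord(P) = 11


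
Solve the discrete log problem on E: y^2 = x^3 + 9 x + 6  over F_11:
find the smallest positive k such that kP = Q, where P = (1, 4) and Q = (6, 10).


Enumerate multiples of P until we hit Q = (6, 10):
  1P = (1, 4)
  2P = (3, 4)
  3P = (7, 7)
  4P = (6, 10)
Match found at i = 4.

k = 4


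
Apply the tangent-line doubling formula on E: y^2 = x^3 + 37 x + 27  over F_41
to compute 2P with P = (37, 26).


Doubling: s = (3 x1^2 + a) / (2 y1)
s = (3*37^2 + 37) / (2*26) mod 41 = 4
x3 = s^2 - 2 x1 mod 41 = 4^2 - 2*37 = 24
y3 = s (x1 - x3) - y1 mod 41 = 4 * (37 - 24) - 26 = 26

2P = (24, 26)


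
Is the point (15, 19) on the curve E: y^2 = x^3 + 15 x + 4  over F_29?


Check whether y^2 = x^3 + 15 x + 4 (mod 29) for (x, y) = (15, 19).
LHS: y^2 = 19^2 mod 29 = 13
RHS: x^3 + 15 x + 4 = 15^3 + 15*15 + 4 mod 29 = 8
LHS != RHS

No, not on the curve


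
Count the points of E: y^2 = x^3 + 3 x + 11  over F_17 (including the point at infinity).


For each x in F_17, count y with y^2 = x^3 + 3 x + 11 mod 17:
  x = 1: RHS = 15, y in [7, 10]  -> 2 point(s)
  x = 2: RHS = 8, y in [5, 12]  -> 2 point(s)
  x = 3: RHS = 13, y in [8, 9]  -> 2 point(s)
  x = 4: RHS = 2, y in [6, 11]  -> 2 point(s)
  x = 5: RHS = 15, y in [7, 10]  -> 2 point(s)
  x = 7: RHS = 1, y in [1, 16]  -> 2 point(s)
  x = 9: RHS = 2, y in [6, 11]  -> 2 point(s)
  x = 10: RHS = 4, y in [2, 15]  -> 2 point(s)
  x = 11: RHS = 15, y in [7, 10]  -> 2 point(s)
  x = 14: RHS = 9, y in [3, 14]  -> 2 point(s)
Affine points: 20. Add the point at infinity: total = 21.

#E(F_17) = 21


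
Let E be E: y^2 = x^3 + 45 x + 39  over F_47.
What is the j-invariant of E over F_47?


Delta = -16(4 a^3 + 27 b^2) mod 47 = 30
-1728 * (4 a)^3 = -1728 * (4*45)^3 mod 47 = 8
j = 8 * 30^(-1) mod 47 = 41

j = 41 (mod 47)


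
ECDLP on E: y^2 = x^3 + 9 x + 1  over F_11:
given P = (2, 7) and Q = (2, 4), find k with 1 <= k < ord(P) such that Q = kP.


Enumerate multiples of P until we hit Q = (2, 4):
  1P = (2, 7)
  2P = (1, 0)
  3P = (2, 4)
Match found at i = 3.

k = 3


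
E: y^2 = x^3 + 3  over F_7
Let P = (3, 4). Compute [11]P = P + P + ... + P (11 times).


k = 11 = 1011_2 (binary, LSB first: 1101)
Double-and-add from P = (3, 4):
  bit 0 = 1: acc = O + (3, 4) = (3, 4)
  bit 1 = 1: acc = (3, 4) + (2, 2) = (6, 4)
  bit 2 = 0: acc unchanged = (6, 4)
  bit 3 = 1: acc = (6, 4) + (1, 5) = (2, 5)

11P = (2, 5)


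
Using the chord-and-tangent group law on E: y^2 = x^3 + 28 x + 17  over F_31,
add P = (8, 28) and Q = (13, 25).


P != Q, so use the chord formula.
s = (y2 - y1) / (x2 - x1) = (28) / (5) mod 31 = 18
x3 = s^2 - x1 - x2 mod 31 = 18^2 - 8 - 13 = 24
y3 = s (x1 - x3) - y1 mod 31 = 18 * (8 - 24) - 28 = 25

P + Q = (24, 25)


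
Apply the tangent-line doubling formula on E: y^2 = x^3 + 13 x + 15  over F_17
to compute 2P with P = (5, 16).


Doubling: s = (3 x1^2 + a) / (2 y1)
s = (3*5^2 + 13) / (2*16) mod 17 = 7
x3 = s^2 - 2 x1 mod 17 = 7^2 - 2*5 = 5
y3 = s (x1 - x3) - y1 mod 17 = 7 * (5 - 5) - 16 = 1

2P = (5, 1)


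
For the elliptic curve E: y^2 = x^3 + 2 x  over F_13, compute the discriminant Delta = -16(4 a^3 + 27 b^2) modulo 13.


4 a^3 + 27 b^2 = 4*2^3 + 27*0^2 = 32 + 0 = 32
Delta = -16 * (32) = -512
Delta mod 13 = 8

Delta = 8 (mod 13)


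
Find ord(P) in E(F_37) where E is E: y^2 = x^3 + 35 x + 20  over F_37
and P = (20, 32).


Compute successive multiples of P until we hit O:
  1P = (20, 32)
  2P = (33, 1)
  3P = (28, 7)
  4P = (19, 25)
  5P = (10, 1)
  6P = (34, 6)
  7P = (31, 36)
  8P = (32, 4)
  ... (continuing to 33P)
  33P = O

ord(P) = 33


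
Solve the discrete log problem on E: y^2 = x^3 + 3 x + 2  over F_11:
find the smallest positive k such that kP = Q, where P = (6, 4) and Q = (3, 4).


Enumerate multiples of P until we hit Q = (3, 4):
  1P = (6, 4)
  2P = (4, 10)
  3P = (10, 8)
  4P = (7, 6)
  5P = (2, 4)
  6P = (3, 7)
  7P = (3, 4)
Match found at i = 7.

k = 7


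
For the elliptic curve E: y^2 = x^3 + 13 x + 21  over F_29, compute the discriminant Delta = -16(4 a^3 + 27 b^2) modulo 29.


4 a^3 + 27 b^2 = 4*13^3 + 27*21^2 = 8788 + 11907 = 20695
Delta = -16 * (20695) = -331120
Delta mod 29 = 2

Delta = 2 (mod 29)


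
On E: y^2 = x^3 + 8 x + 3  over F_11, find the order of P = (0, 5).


Compute successive multiples of P until we hit O:
  1P = (0, 5)
  2P = (9, 1)
  3P = (6, 5)
  4P = (5, 6)
  5P = (10, 4)
  6P = (2, 4)
  7P = (1, 1)
  8P = (4, 0)
  ... (continuing to 16P)
  16P = O

ord(P) = 16


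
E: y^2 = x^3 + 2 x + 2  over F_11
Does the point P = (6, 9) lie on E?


Check whether y^2 = x^3 + 2 x + 2 (mod 11) for (x, y) = (6, 9).
LHS: y^2 = 9^2 mod 11 = 4
RHS: x^3 + 2 x + 2 = 6^3 + 2*6 + 2 mod 11 = 10
LHS != RHS

No, not on the curve


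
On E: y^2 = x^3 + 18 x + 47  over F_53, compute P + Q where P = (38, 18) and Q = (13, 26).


P != Q, so use the chord formula.
s = (y2 - y1) / (x2 - x1) = (8) / (28) mod 53 = 23
x3 = s^2 - x1 - x2 mod 53 = 23^2 - 38 - 13 = 1
y3 = s (x1 - x3) - y1 mod 53 = 23 * (38 - 1) - 18 = 38

P + Q = (1, 38)


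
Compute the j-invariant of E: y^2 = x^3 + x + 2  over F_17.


Delta = -16(4 a^3 + 27 b^2) mod 17 = 10
-1728 * (4 a)^3 = -1728 * (4*1)^3 mod 17 = 10
j = 10 * 10^(-1) mod 17 = 1

j = 1 (mod 17)


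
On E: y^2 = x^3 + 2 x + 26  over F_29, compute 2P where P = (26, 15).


Doubling: s = (3 x1^2 + a) / (2 y1)
s = (3*26^2 + 2) / (2*15) mod 29 = 0
x3 = s^2 - 2 x1 mod 29 = 0^2 - 2*26 = 6
y3 = s (x1 - x3) - y1 mod 29 = 0 * (26 - 6) - 15 = 14

2P = (6, 14)


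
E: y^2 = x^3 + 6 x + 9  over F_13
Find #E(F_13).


For each x in F_13, count y with y^2 = x^3 + 6 x + 9 mod 13:
  x = 0: RHS = 9, y in [3, 10]  -> 2 point(s)
  x = 1: RHS = 3, y in [4, 9]  -> 2 point(s)
  x = 2: RHS = 3, y in [4, 9]  -> 2 point(s)
  x = 6: RHS = 1, y in [1, 12]  -> 2 point(s)
  x = 7: RHS = 4, y in [2, 11]  -> 2 point(s)
  x = 8: RHS = 10, y in [6, 7]  -> 2 point(s)
  x = 9: RHS = 12, y in [5, 8]  -> 2 point(s)
  x = 10: RHS = 3, y in [4, 9]  -> 2 point(s)
Affine points: 16. Add the point at infinity: total = 17.

#E(F_13) = 17


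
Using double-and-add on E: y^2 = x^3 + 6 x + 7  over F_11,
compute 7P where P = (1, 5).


k = 7 = 111_2 (binary, LSB first: 111)
Double-and-add from P = (1, 5):
  bit 0 = 1: acc = O + (1, 5) = (1, 5)
  bit 1 = 1: acc = (1, 5) + (2, 4) = (9, 3)
  bit 2 = 1: acc = (9, 3) + (10, 0) = (1, 6)

7P = (1, 6)


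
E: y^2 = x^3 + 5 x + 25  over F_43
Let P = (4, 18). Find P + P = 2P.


Doubling: s = (3 x1^2 + a) / (2 y1)
s = (3*4^2 + 5) / (2*18) mod 43 = 17
x3 = s^2 - 2 x1 mod 43 = 17^2 - 2*4 = 23
y3 = s (x1 - x3) - y1 mod 43 = 17 * (4 - 23) - 18 = 3

2P = (23, 3)


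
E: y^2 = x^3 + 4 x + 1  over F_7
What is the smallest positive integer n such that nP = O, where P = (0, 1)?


Compute successive multiples of P until we hit O:
  1P = (0, 1)
  2P = (4, 5)
  3P = (4, 2)
  4P = (0, 6)
  5P = O

ord(P) = 5


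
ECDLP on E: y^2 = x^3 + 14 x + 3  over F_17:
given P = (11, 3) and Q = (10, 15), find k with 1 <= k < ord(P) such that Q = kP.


Enumerate multiples of P until we hit Q = (10, 15):
  1P = (11, 3)
  2P = (8, 7)
  3P = (13, 11)
  4P = (9, 5)
  5P = (15, 1)
  6P = (4, 2)
  7P = (10, 2)
  8P = (14, 11)
  9P = (1, 1)
  10P = (3, 2)
  11P = (7, 6)
  12P = (7, 11)
  13P = (3, 15)
  14P = (1, 16)
  15P = (14, 6)
  16P = (10, 15)
Match found at i = 16.

k = 16


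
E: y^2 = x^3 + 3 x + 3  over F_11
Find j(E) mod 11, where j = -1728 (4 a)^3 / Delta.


Delta = -16(4 a^3 + 27 b^2) mod 11 = 5
-1728 * (4 a)^3 = -1728 * (4*3)^3 mod 11 = 10
j = 10 * 5^(-1) mod 11 = 2

j = 2 (mod 11)


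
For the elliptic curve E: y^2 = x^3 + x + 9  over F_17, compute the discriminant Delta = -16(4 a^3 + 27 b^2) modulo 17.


4 a^3 + 27 b^2 = 4*1^3 + 27*9^2 = 4 + 2187 = 2191
Delta = -16 * (2191) = -35056
Delta mod 17 = 15

Delta = 15 (mod 17)


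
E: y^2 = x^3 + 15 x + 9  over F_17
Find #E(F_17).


For each x in F_17, count y with y^2 = x^3 + 15 x + 9 mod 17:
  x = 0: RHS = 9, y in [3, 14]  -> 2 point(s)
  x = 1: RHS = 8, y in [5, 12]  -> 2 point(s)
  x = 2: RHS = 13, y in [8, 9]  -> 2 point(s)
  x = 3: RHS = 13, y in [8, 9]  -> 2 point(s)
  x = 6: RHS = 9, y in [3, 14]  -> 2 point(s)
  x = 7: RHS = 15, y in [7, 10]  -> 2 point(s)
  x = 11: RHS = 9, y in [3, 14]  -> 2 point(s)
  x = 12: RHS = 13, y in [8, 9]  -> 2 point(s)
  x = 13: RHS = 4, y in [2, 15]  -> 2 point(s)
Affine points: 18. Add the point at infinity: total = 19.

#E(F_17) = 19


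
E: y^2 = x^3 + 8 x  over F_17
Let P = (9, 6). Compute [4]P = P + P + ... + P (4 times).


k = 4 = 100_2 (binary, LSB first: 001)
Double-and-add from P = (9, 6):
  bit 0 = 0: acc unchanged = O
  bit 1 = 0: acc unchanged = O
  bit 2 = 1: acc = O + (16, 5) = (16, 5)

4P = (16, 5)


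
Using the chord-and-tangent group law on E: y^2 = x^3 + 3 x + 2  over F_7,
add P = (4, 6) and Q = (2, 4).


P != Q, so use the chord formula.
s = (y2 - y1) / (x2 - x1) = (5) / (5) mod 7 = 1
x3 = s^2 - x1 - x2 mod 7 = 1^2 - 4 - 2 = 2
y3 = s (x1 - x3) - y1 mod 7 = 1 * (4 - 2) - 6 = 3

P + Q = (2, 3)


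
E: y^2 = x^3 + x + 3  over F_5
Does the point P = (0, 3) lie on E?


Check whether y^2 = x^3 + 1 x + 3 (mod 5) for (x, y) = (0, 3).
LHS: y^2 = 3^2 mod 5 = 4
RHS: x^3 + 1 x + 3 = 0^3 + 1*0 + 3 mod 5 = 3
LHS != RHS

No, not on the curve


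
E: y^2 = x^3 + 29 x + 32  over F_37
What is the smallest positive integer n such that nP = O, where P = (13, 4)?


Compute successive multiples of P until we hit O:
  1P = (13, 4)
  2P = (23, 29)
  3P = (35, 15)
  4P = (17, 31)
  5P = (4, 29)
  6P = (30, 35)
  7P = (10, 8)
  8P = (24, 23)
  ... (continuing to 22P)
  22P = O

ord(P) = 22


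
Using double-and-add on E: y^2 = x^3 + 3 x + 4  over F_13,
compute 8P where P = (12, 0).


k = 8 = 1000_2 (binary, LSB first: 0001)
Double-and-add from P = (12, 0):
  bit 0 = 0: acc unchanged = O
  bit 1 = 0: acc unchanged = O
  bit 2 = 0: acc unchanged = O
  bit 3 = 1: acc = O + O = O

8P = O


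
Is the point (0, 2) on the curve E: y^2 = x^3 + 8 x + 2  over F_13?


Check whether y^2 = x^3 + 8 x + 2 (mod 13) for (x, y) = (0, 2).
LHS: y^2 = 2^2 mod 13 = 4
RHS: x^3 + 8 x + 2 = 0^3 + 8*0 + 2 mod 13 = 2
LHS != RHS

No, not on the curve


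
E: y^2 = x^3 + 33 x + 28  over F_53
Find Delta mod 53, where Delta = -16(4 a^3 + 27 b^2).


4 a^3 + 27 b^2 = 4*33^3 + 27*28^2 = 143748 + 21168 = 164916
Delta = -16 * (164916) = -2638656
Delta mod 53 = 2

Delta = 2 (mod 53)


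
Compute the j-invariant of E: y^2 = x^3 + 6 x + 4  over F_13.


Delta = -16(4 a^3 + 27 b^2) mod 13 = 12
-1728 * (4 a)^3 = -1728 * (4*6)^3 mod 13 = 5
j = 5 * 12^(-1) mod 13 = 8

j = 8 (mod 13)


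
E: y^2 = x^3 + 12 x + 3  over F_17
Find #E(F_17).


For each x in F_17, count y with y^2 = x^3 + 12 x + 3 mod 17:
  x = 1: RHS = 16, y in [4, 13]  -> 2 point(s)
  x = 2: RHS = 1, y in [1, 16]  -> 2 point(s)
  x = 3: RHS = 15, y in [7, 10]  -> 2 point(s)
  x = 4: RHS = 13, y in [8, 9]  -> 2 point(s)
  x = 5: RHS = 1, y in [1, 16]  -> 2 point(s)
  x = 6: RHS = 2, y in [6, 11]  -> 2 point(s)
  x = 8: RHS = 16, y in [4, 13]  -> 2 point(s)
  x = 10: RHS = 1, y in [1, 16]  -> 2 point(s)
  x = 11: RHS = 4, y in [2, 15]  -> 2 point(s)
  x = 14: RHS = 8, y in [5, 12]  -> 2 point(s)
Affine points: 20. Add the point at infinity: total = 21.

#E(F_17) = 21


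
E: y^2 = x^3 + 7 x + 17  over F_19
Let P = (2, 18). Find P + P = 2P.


Doubling: s = (3 x1^2 + a) / (2 y1)
s = (3*2^2 + 7) / (2*18) mod 19 = 0
x3 = s^2 - 2 x1 mod 19 = 0^2 - 2*2 = 15
y3 = s (x1 - x3) - y1 mod 19 = 0 * (2 - 15) - 18 = 1

2P = (15, 1)


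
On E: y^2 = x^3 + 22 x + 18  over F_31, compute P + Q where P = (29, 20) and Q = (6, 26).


P != Q, so use the chord formula.
s = (y2 - y1) / (x2 - x1) = (6) / (8) mod 31 = 24
x3 = s^2 - x1 - x2 mod 31 = 24^2 - 29 - 6 = 14
y3 = s (x1 - x3) - y1 mod 31 = 24 * (29 - 14) - 20 = 30

P + Q = (14, 30)


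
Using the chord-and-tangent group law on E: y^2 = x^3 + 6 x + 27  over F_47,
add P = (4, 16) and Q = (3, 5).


P != Q, so use the chord formula.
s = (y2 - y1) / (x2 - x1) = (36) / (46) mod 47 = 11
x3 = s^2 - x1 - x2 mod 47 = 11^2 - 4 - 3 = 20
y3 = s (x1 - x3) - y1 mod 47 = 11 * (4 - 20) - 16 = 43

P + Q = (20, 43)


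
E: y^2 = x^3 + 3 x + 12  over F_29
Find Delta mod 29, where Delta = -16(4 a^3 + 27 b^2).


4 a^3 + 27 b^2 = 4*3^3 + 27*12^2 = 108 + 3888 = 3996
Delta = -16 * (3996) = -63936
Delta mod 29 = 9

Delta = 9 (mod 29)


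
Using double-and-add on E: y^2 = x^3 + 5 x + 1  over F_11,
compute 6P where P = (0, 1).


k = 6 = 110_2 (binary, LSB first: 011)
Double-and-add from P = (0, 1):
  bit 0 = 0: acc unchanged = O
  bit 1 = 1: acc = O + (9, 4) = (9, 4)
  bit 2 = 1: acc = (9, 4) + (8, 5) = (6, 4)

6P = (6, 4)


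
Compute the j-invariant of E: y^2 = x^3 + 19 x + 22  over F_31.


Delta = -16(4 a^3 + 27 b^2) mod 31 = 22
-1728 * (4 a)^3 = -1728 * (4*19)^3 mod 31 = 4
j = 4 * 22^(-1) mod 31 = 3

j = 3 (mod 31)


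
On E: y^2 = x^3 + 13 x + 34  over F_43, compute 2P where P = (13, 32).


Doubling: s = (3 x1^2 + a) / (2 y1)
s = (3*13^2 + 13) / (2*32) mod 43 = 35
x3 = s^2 - 2 x1 mod 43 = 35^2 - 2*13 = 38
y3 = s (x1 - x3) - y1 mod 43 = 35 * (13 - 38) - 32 = 39

2P = (38, 39)


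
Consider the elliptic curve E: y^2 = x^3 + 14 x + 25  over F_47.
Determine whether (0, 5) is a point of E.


Check whether y^2 = x^3 + 14 x + 25 (mod 47) for (x, y) = (0, 5).
LHS: y^2 = 5^2 mod 47 = 25
RHS: x^3 + 14 x + 25 = 0^3 + 14*0 + 25 mod 47 = 25
LHS = RHS

Yes, on the curve


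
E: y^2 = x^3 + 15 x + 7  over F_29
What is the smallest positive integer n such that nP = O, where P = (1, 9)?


Compute successive multiples of P until we hit O:
  1P = (1, 9)
  2P = (28, 22)
  3P = (6, 9)
  4P = (22, 20)
  5P = (2, 25)
  6P = (21, 19)
  7P = (0, 6)
  8P = (8, 28)
  ... (continuing to 39P)
  39P = O

ord(P) = 39


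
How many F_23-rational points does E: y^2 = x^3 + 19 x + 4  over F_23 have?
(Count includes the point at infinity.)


For each x in F_23, count y with y^2 = x^3 + 19 x + 4 mod 23:
  x = 0: RHS = 4, y in [2, 21]  -> 2 point(s)
  x = 1: RHS = 1, y in [1, 22]  -> 2 point(s)
  x = 2: RHS = 4, y in [2, 21]  -> 2 point(s)
  x = 4: RHS = 6, y in [11, 12]  -> 2 point(s)
  x = 6: RHS = 12, y in [9, 14]  -> 2 point(s)
  x = 8: RHS = 1, y in [1, 22]  -> 2 point(s)
  x = 11: RHS = 3, y in [7, 16]  -> 2 point(s)
  x = 14: RHS = 1, y in [1, 22]  -> 2 point(s)
  x = 19: RHS = 2, y in [5, 18]  -> 2 point(s)
  x = 20: RHS = 12, y in [9, 14]  -> 2 point(s)
  x = 21: RHS = 4, y in [2, 21]  -> 2 point(s)
Affine points: 22. Add the point at infinity: total = 23.

#E(F_23) = 23


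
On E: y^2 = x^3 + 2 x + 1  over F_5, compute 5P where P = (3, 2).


k = 5 = 101_2 (binary, LSB first: 101)
Double-and-add from P = (3, 2):
  bit 0 = 1: acc = O + (3, 2) = (3, 2)
  bit 1 = 0: acc unchanged = (3, 2)
  bit 2 = 1: acc = (3, 2) + (1, 3) = (0, 4)

5P = (0, 4)


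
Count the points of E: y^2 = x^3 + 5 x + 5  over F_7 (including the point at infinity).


For each x in F_7, count y with y^2 = x^3 + 5 x + 5 mod 7:
  x = 1: RHS = 4, y in [2, 5]  -> 2 point(s)
  x = 2: RHS = 2, y in [3, 4]  -> 2 point(s)
  x = 5: RHS = 1, y in [1, 6]  -> 2 point(s)
Affine points: 6. Add the point at infinity: total = 7.

#E(F_7) = 7


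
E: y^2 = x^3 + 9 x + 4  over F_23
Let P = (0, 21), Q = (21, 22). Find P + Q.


P != Q, so use the chord formula.
s = (y2 - y1) / (x2 - x1) = (1) / (21) mod 23 = 11
x3 = s^2 - x1 - x2 mod 23 = 11^2 - 0 - 21 = 8
y3 = s (x1 - x3) - y1 mod 23 = 11 * (0 - 8) - 21 = 6

P + Q = (8, 6)


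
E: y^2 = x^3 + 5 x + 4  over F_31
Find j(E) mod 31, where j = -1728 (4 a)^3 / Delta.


Delta = -16(4 a^3 + 27 b^2) mod 31 = 30
-1728 * (4 a)^3 = -1728 * (4*5)^3 mod 31 = 16
j = 16 * 30^(-1) mod 31 = 15

j = 15 (mod 31)


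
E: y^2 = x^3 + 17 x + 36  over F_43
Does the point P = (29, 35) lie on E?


Check whether y^2 = x^3 + 17 x + 36 (mod 43) for (x, y) = (29, 35).
LHS: y^2 = 35^2 mod 43 = 21
RHS: x^3 + 17 x + 36 = 29^3 + 17*29 + 36 mod 43 = 21
LHS = RHS

Yes, on the curve


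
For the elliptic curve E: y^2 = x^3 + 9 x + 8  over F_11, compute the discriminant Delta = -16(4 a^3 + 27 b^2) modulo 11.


4 a^3 + 27 b^2 = 4*9^3 + 27*8^2 = 2916 + 1728 = 4644
Delta = -16 * (4644) = -74304
Delta mod 11 = 1

Delta = 1 (mod 11)


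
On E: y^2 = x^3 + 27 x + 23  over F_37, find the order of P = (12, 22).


Compute successive multiples of P until we hit O:
  1P = (12, 22)
  2P = (4, 11)
  3P = (20, 4)
  4P = (17, 17)
  5P = (9, 12)
  6P = (23, 3)
  7P = (27, 14)
  8P = (7, 0)
  ... (continuing to 16P)
  16P = O

ord(P) = 16


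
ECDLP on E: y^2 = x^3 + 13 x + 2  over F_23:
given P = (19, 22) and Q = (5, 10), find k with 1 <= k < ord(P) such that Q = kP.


Enumerate multiples of P until we hit Q = (5, 10):
  1P = (19, 22)
  2P = (1, 4)
  3P = (4, 16)
  4P = (2, 17)
  5P = (11, 2)
  6P = (5, 13)
  7P = (0, 5)
  8P = (12, 0)
  9P = (0, 18)
  10P = (5, 10)
Match found at i = 10.

k = 10


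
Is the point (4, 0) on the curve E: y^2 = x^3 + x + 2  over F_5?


Check whether y^2 = x^3 + 1 x + 2 (mod 5) for (x, y) = (4, 0).
LHS: y^2 = 0^2 mod 5 = 0
RHS: x^3 + 1 x + 2 = 4^3 + 1*4 + 2 mod 5 = 0
LHS = RHS

Yes, on the curve


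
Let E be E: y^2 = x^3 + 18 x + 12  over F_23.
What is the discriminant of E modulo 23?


4 a^3 + 27 b^2 = 4*18^3 + 27*12^2 = 23328 + 3888 = 27216
Delta = -16 * (27216) = -435456
Delta mod 23 = 3

Delta = 3 (mod 23)


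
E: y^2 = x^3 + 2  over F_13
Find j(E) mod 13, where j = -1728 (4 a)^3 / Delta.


Delta = -16(4 a^3 + 27 b^2) mod 13 = 1
-1728 * (4 a)^3 = -1728 * (4*0)^3 mod 13 = 0
j = 0 * 1^(-1) mod 13 = 0

j = 0 (mod 13)


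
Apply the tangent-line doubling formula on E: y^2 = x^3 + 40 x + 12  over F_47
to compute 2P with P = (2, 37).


Doubling: s = (3 x1^2 + a) / (2 y1)
s = (3*2^2 + 40) / (2*37) mod 47 = 35
x3 = s^2 - 2 x1 mod 47 = 35^2 - 2*2 = 46
y3 = s (x1 - x3) - y1 mod 47 = 35 * (2 - 46) - 37 = 21

2P = (46, 21)


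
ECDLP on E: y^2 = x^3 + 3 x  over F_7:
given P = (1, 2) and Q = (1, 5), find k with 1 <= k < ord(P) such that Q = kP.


Enumerate multiples of P until we hit Q = (1, 5):
  1P = (1, 2)
  2P = (2, 0)
  3P = (1, 5)
Match found at i = 3.

k = 3


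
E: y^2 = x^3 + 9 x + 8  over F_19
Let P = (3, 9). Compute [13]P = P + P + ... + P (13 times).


k = 13 = 1101_2 (binary, LSB first: 1011)
Double-and-add from P = (3, 9):
  bit 0 = 1: acc = O + (3, 9) = (3, 9)
  bit 1 = 0: acc unchanged = (3, 9)
  bit 2 = 1: acc = (3, 9) + (5, 11) = (12, 1)
  bit 3 = 1: acc = (12, 1) + (14, 3) = (13, 17)

13P = (13, 17)


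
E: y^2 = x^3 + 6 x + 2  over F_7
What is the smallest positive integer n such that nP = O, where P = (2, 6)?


Compute successive multiples of P until we hit O:
  1P = (2, 6)
  2P = (0, 4)
  3P = (6, 4)
  4P = (1, 4)
  5P = (1, 3)
  6P = (6, 3)
  7P = (0, 3)
  8P = (2, 1)
  ... (continuing to 9P)
  9P = O

ord(P) = 9


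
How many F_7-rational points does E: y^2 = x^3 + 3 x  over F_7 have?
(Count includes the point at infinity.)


For each x in F_7, count y with y^2 = x^3 + 3 x + 0 mod 7:
  x = 0: RHS = 0, y in [0]  -> 1 point(s)
  x = 1: RHS = 4, y in [2, 5]  -> 2 point(s)
  x = 2: RHS = 0, y in [0]  -> 1 point(s)
  x = 3: RHS = 1, y in [1, 6]  -> 2 point(s)
  x = 5: RHS = 0, y in [0]  -> 1 point(s)
Affine points: 7. Add the point at infinity: total = 8.

#E(F_7) = 8


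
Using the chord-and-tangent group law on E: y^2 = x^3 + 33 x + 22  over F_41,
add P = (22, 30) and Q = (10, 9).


P != Q, so use the chord formula.
s = (y2 - y1) / (x2 - x1) = (20) / (29) mod 41 = 12
x3 = s^2 - x1 - x2 mod 41 = 12^2 - 22 - 10 = 30
y3 = s (x1 - x3) - y1 mod 41 = 12 * (22 - 30) - 30 = 38

P + Q = (30, 38)


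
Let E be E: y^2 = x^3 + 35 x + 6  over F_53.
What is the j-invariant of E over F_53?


Delta = -16(4 a^3 + 27 b^2) mod 53 = 52
-1728 * (4 a)^3 = -1728 * (4*35)^3 mod 53 = 15
j = 15 * 52^(-1) mod 53 = 38

j = 38 (mod 53)


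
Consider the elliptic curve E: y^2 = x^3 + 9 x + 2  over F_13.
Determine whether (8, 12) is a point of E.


Check whether y^2 = x^3 + 9 x + 2 (mod 13) for (x, y) = (8, 12).
LHS: y^2 = 12^2 mod 13 = 1
RHS: x^3 + 9 x + 2 = 8^3 + 9*8 + 2 mod 13 = 1
LHS = RHS

Yes, on the curve


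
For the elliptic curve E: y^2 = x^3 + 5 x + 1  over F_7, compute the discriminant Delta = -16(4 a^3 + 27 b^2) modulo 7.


4 a^3 + 27 b^2 = 4*5^3 + 27*1^2 = 500 + 27 = 527
Delta = -16 * (527) = -8432
Delta mod 7 = 3

Delta = 3 (mod 7)


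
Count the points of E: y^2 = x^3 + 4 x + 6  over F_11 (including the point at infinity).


For each x in F_11, count y with y^2 = x^3 + 4 x + 6 mod 11:
  x = 1: RHS = 0, y in [0]  -> 1 point(s)
  x = 2: RHS = 0, y in [0]  -> 1 point(s)
  x = 3: RHS = 1, y in [1, 10]  -> 2 point(s)
  x = 4: RHS = 9, y in [3, 8]  -> 2 point(s)
  x = 6: RHS = 4, y in [2, 9]  -> 2 point(s)
  x = 7: RHS = 3, y in [5, 6]  -> 2 point(s)
  x = 8: RHS = 0, y in [0]  -> 1 point(s)
  x = 9: RHS = 1, y in [1, 10]  -> 2 point(s)
  x = 10: RHS = 1, y in [1, 10]  -> 2 point(s)
Affine points: 15. Add the point at infinity: total = 16.

#E(F_11) = 16


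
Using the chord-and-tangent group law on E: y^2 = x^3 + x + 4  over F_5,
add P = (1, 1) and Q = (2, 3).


P != Q, so use the chord formula.
s = (y2 - y1) / (x2 - x1) = (2) / (1) mod 5 = 2
x3 = s^2 - x1 - x2 mod 5 = 2^2 - 1 - 2 = 1
y3 = s (x1 - x3) - y1 mod 5 = 2 * (1 - 1) - 1 = 4

P + Q = (1, 4)


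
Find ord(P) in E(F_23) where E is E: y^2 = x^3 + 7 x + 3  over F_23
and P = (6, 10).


Compute successive multiples of P until we hit O:
  1P = (6, 10)
  2P = (11, 13)
  3P = (22, 8)
  4P = (4, 7)
  5P = (21, 2)
  6P = (20, 22)
  7P = (9, 17)
  8P = (16, 5)
  ... (continuing to 31P)
  31P = O

ord(P) = 31


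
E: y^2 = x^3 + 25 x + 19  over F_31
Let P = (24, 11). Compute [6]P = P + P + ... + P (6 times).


k = 6 = 110_2 (binary, LSB first: 011)
Double-and-add from P = (24, 11):
  bit 0 = 0: acc unchanged = O
  bit 1 = 1: acc = O + (8, 7) = (8, 7)
  bit 2 = 1: acc = (8, 7) + (15, 24) = (12, 1)

6P = (12, 1)


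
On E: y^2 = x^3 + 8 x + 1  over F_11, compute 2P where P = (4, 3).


Doubling: s = (3 x1^2 + a) / (2 y1)
s = (3*4^2 + 8) / (2*3) mod 11 = 2
x3 = s^2 - 2 x1 mod 11 = 2^2 - 2*4 = 7
y3 = s (x1 - x3) - y1 mod 11 = 2 * (4 - 7) - 3 = 2

2P = (7, 2)


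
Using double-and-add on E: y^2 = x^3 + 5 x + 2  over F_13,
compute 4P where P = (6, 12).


k = 4 = 100_2 (binary, LSB first: 001)
Double-and-add from P = (6, 12):
  bit 0 = 0: acc unchanged = O
  bit 1 = 0: acc unchanged = O
  bit 2 = 1: acc = O + (6, 1) = (6, 1)

4P = (6, 1)


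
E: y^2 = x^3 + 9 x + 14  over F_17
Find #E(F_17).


For each x in F_17, count y with y^2 = x^3 + 9 x + 14 mod 17:
  x = 3: RHS = 0, y in [0]  -> 1 point(s)
  x = 9: RHS = 8, y in [5, 12]  -> 2 point(s)
  x = 10: RHS = 16, y in [4, 13]  -> 2 point(s)
  x = 11: RHS = 16, y in [4, 13]  -> 2 point(s)
  x = 13: RHS = 16, y in [4, 13]  -> 2 point(s)
  x = 16: RHS = 4, y in [2, 15]  -> 2 point(s)
Affine points: 11. Add the point at infinity: total = 12.

#E(F_17) = 12


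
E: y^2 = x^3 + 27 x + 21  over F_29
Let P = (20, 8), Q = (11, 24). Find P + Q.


P != Q, so use the chord formula.
s = (y2 - y1) / (x2 - x1) = (16) / (20) mod 29 = 24
x3 = s^2 - x1 - x2 mod 29 = 24^2 - 20 - 11 = 23
y3 = s (x1 - x3) - y1 mod 29 = 24 * (20 - 23) - 8 = 7

P + Q = (23, 7)


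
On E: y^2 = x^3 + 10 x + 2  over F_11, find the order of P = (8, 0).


Compute successive multiples of P until we hit O:
  1P = (8, 0)
  2P = O

ord(P) = 2


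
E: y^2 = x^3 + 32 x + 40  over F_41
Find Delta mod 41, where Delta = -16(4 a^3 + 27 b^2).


4 a^3 + 27 b^2 = 4*32^3 + 27*40^2 = 131072 + 43200 = 174272
Delta = -16 * (174272) = -2788352
Delta mod 41 = 17

Delta = 17 (mod 41)


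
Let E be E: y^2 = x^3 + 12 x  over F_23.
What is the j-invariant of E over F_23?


Delta = -16(4 a^3 + 27 b^2) mod 23 = 15
-1728 * (4 a)^3 = -1728 * (4*12)^3 mod 23 = 22
j = 22 * 15^(-1) mod 23 = 3

j = 3 (mod 23)


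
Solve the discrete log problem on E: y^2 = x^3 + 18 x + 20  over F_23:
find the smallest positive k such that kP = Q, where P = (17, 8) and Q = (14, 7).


Enumerate multiples of P until we hit Q = (14, 7):
  1P = (17, 8)
  2P = (14, 7)
Match found at i = 2.

k = 2


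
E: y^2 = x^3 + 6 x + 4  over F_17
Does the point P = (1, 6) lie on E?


Check whether y^2 = x^3 + 6 x + 4 (mod 17) for (x, y) = (1, 6).
LHS: y^2 = 6^2 mod 17 = 2
RHS: x^3 + 6 x + 4 = 1^3 + 6*1 + 4 mod 17 = 11
LHS != RHS

No, not on the curve


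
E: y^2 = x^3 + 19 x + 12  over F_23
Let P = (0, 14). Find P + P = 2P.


Doubling: s = (3 x1^2 + a) / (2 y1)
s = (3*0^2 + 19) / (2*14) mod 23 = 13
x3 = s^2 - 2 x1 mod 23 = 13^2 - 2*0 = 8
y3 = s (x1 - x3) - y1 mod 23 = 13 * (0 - 8) - 14 = 20

2P = (8, 20)


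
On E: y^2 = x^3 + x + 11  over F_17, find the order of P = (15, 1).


Compute successive multiples of P until we hit O:
  1P = (15, 1)
  2P = (8, 2)
  3P = (2, 2)
  4P = (16, 3)
  5P = (7, 15)
  6P = (14, 10)
  7P = (1, 9)
  8P = (10, 1)
  ... (continuing to 20P)
  20P = O

ord(P) = 20


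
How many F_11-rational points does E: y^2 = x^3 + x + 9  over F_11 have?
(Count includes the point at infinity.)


For each x in F_11, count y with y^2 = x^3 + 1 x + 9 mod 11:
  x = 0: RHS = 9, y in [3, 8]  -> 2 point(s)
  x = 1: RHS = 0, y in [0]  -> 1 point(s)
  x = 4: RHS = 0, y in [0]  -> 1 point(s)
  x = 6: RHS = 0, y in [0]  -> 1 point(s)
  x = 8: RHS = 1, y in [1, 10]  -> 2 point(s)
Affine points: 7. Add the point at infinity: total = 8.

#E(F_11) = 8


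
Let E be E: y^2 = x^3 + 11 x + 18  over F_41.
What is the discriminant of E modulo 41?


4 a^3 + 27 b^2 = 4*11^3 + 27*18^2 = 5324 + 8748 = 14072
Delta = -16 * (14072) = -225152
Delta mod 41 = 20

Delta = 20 (mod 41)


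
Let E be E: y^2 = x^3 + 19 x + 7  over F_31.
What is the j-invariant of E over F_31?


Delta = -16(4 a^3 + 27 b^2) mod 31 = 20
-1728 * (4 a)^3 = -1728 * (4*19)^3 mod 31 = 4
j = 4 * 20^(-1) mod 31 = 25

j = 25 (mod 31)


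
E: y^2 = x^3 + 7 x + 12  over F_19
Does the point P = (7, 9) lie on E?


Check whether y^2 = x^3 + 7 x + 12 (mod 19) for (x, y) = (7, 9).
LHS: y^2 = 9^2 mod 19 = 5
RHS: x^3 + 7 x + 12 = 7^3 + 7*7 + 12 mod 19 = 5
LHS = RHS

Yes, on the curve


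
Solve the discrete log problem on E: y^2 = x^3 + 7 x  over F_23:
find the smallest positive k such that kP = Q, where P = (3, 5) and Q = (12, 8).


Enumerate multiples of P until we hit Q = (12, 8):
  1P = (3, 5)
  2P = (12, 15)
  3P = (1, 10)
  4P = (8, 19)
  5P = (18, 22)
  6P = (4, 0)
  7P = (18, 1)
  8P = (8, 4)
  9P = (1, 13)
  10P = (12, 8)
Match found at i = 10.

k = 10


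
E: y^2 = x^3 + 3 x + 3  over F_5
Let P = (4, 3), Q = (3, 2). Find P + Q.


P != Q, so use the chord formula.
s = (y2 - y1) / (x2 - x1) = (4) / (4) mod 5 = 1
x3 = s^2 - x1 - x2 mod 5 = 1^2 - 4 - 3 = 4
y3 = s (x1 - x3) - y1 mod 5 = 1 * (4 - 4) - 3 = 2

P + Q = (4, 2)


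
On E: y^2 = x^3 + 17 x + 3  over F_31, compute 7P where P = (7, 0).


k = 7 = 111_2 (binary, LSB first: 111)
Double-and-add from P = (7, 0):
  bit 0 = 1: acc = O + (7, 0) = (7, 0)
  bit 1 = 1: acc = (7, 0) + O = (7, 0)
  bit 2 = 1: acc = (7, 0) + O = (7, 0)

7P = (7, 0)


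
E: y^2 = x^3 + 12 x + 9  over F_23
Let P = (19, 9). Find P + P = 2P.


Doubling: s = (3 x1^2 + a) / (2 y1)
s = (3*19^2 + 12) / (2*9) mod 23 = 11
x3 = s^2 - 2 x1 mod 23 = 11^2 - 2*19 = 14
y3 = s (x1 - x3) - y1 mod 23 = 11 * (19 - 14) - 9 = 0

2P = (14, 0)


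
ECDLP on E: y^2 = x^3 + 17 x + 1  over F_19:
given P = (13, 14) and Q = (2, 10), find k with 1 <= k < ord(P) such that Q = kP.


Enumerate multiples of P until we hit Q = (2, 10):
  1P = (13, 14)
  2P = (2, 10)
Match found at i = 2.

k = 2


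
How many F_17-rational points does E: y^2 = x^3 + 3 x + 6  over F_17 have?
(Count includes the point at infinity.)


For each x in F_17, count y with y^2 = x^3 + 3 x + 6 mod 17:
  x = 3: RHS = 8, y in [5, 12]  -> 2 point(s)
  x = 6: RHS = 2, y in [6, 11]  -> 2 point(s)
  x = 7: RHS = 13, y in [8, 9]  -> 2 point(s)
  x = 8: RHS = 15, y in [7, 10]  -> 2 point(s)
  x = 10: RHS = 16, y in [4, 13]  -> 2 point(s)
  x = 12: RHS = 2, y in [6, 11]  -> 2 point(s)
  x = 13: RHS = 15, y in [7, 10]  -> 2 point(s)
  x = 14: RHS = 4, y in [2, 15]  -> 2 point(s)
  x = 15: RHS = 9, y in [3, 14]  -> 2 point(s)
  x = 16: RHS = 2, y in [6, 11]  -> 2 point(s)
Affine points: 20. Add the point at infinity: total = 21.

#E(F_17) = 21


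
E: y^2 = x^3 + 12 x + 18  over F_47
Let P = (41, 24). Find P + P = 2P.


Doubling: s = (3 x1^2 + a) / (2 y1)
s = (3*41^2 + 12) / (2*24) mod 47 = 26
x3 = s^2 - 2 x1 mod 47 = 26^2 - 2*41 = 30
y3 = s (x1 - x3) - y1 mod 47 = 26 * (41 - 30) - 24 = 27

2P = (30, 27)


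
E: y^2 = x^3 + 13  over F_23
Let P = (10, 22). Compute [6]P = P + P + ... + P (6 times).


k = 6 = 110_2 (binary, LSB first: 011)
Double-and-add from P = (10, 22):
  bit 0 = 0: acc unchanged = O
  bit 1 = 1: acc = O + (9, 12) = (9, 12)
  bit 2 = 1: acc = (9, 12) + (13, 5) = (17, 2)

6P = (17, 2)


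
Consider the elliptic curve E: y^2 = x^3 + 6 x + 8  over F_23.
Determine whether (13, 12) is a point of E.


Check whether y^2 = x^3 + 6 x + 8 (mod 23) for (x, y) = (13, 12).
LHS: y^2 = 12^2 mod 23 = 6
RHS: x^3 + 6 x + 8 = 13^3 + 6*13 + 8 mod 23 = 6
LHS = RHS

Yes, on the curve
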